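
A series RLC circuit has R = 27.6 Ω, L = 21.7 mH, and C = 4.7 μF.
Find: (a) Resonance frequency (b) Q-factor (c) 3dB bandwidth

Step 1 — Resonance: ω₀ = 1/√(LC) = 1/√(0.0217·4.7e-06) = 3131 rad/s.
Step 2 — f₀ = ω₀/(2π) = 498.4 Hz.
Step 3 — Series Q: Q = ω₀L/R = 3131·0.0217/27.6 = 2.462.
Step 4 — Bandwidth: Δω = ω₀/Q = 1272 rad/s; BW = Δω/(2π) = 202.4 Hz.

(a) f₀ = 498.4 Hz  (b) Q = 2.462  (c) BW = 202.4 Hz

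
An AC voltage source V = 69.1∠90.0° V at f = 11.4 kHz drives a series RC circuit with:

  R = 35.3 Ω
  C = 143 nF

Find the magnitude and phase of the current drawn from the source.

Step 1 — Angular frequency: ω = 2π·f = 2π·1.14e+04 = 7.163e+04 rad/s.
Step 2 — Component impedances:
  R: Z = R = 35.3 Ω
  C: Z = 1/(jωC) = -j/(ω·C) = 0 - j97.63 Ω
Step 3 — Series combination: Z_total = R + C = 35.3 - j97.63 Ω = 103.8∠-70.1° Ω.
Step 4 — Source phasor: V = 69.1∠90.0° V = 0 + j69.1 V.
Step 5 — Ohm's law: I = V / Z_total = (0 + j69.1) / (35.3 - j97.63) = -0.6259 + j0.2263 A.
Step 6 — Convert to polar: |I| = 0.6656 A, ∠I = 160.1°.

I = 0.6656∠160.1° A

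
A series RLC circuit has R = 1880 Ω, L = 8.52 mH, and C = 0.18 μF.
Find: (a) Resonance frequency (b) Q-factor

Step 1 — Resonance condition Im(Z)=0 gives ω₀ = 1/√(LC).
Step 2 — ω₀ = 1/√(0.00852·1.8e-07) = 2.554e+04 rad/s.
Step 3 — f₀ = ω₀/(2π) = 4064 Hz.
Step 4 — Series Q: Q = ω₀L/R = 2.554e+04·0.00852/1880 = 0.1157.

(a) f₀ = 4064 Hz  (b) Q = 0.1157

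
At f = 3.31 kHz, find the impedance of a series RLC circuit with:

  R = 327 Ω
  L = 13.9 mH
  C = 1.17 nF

Step 1 — Angular frequency: ω = 2π·f = 2π·3310 = 2.08e+04 rad/s.
Step 2 — Component impedances:
  R: Z = R = 327 Ω
  L: Z = jωL = j·2.08e+04·0.0139 = 0 + j289.1 Ω
  C: Z = 1/(jωC) = -j/(ω·C) = 0 - j4.11e+04 Ω
Step 3 — Series combination: Z_total = R + L + C = 327 - j4.081e+04 Ω = 4.081e+04∠-89.5° Ω.

Z = 327 - j4.081e+04 Ω = 4.081e+04∠-89.5° Ω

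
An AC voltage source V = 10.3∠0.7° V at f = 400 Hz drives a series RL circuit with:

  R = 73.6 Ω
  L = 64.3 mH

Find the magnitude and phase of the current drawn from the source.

Step 1 — Angular frequency: ω = 2π·f = 2π·400 = 2513 rad/s.
Step 2 — Component impedances:
  R: Z = R = 73.6 Ω
  L: Z = jωL = j·2513·0.0643 = 0 + j161.6 Ω
Step 3 — Series combination: Z_total = R + L = 73.6 + j161.6 Ω = 177.6∠65.5° Ω.
Step 4 — Source phasor: V = 10.3∠0.7° V = 10.3 + j0.1258 V.
Step 5 — Ohm's law: I = V / Z_total = (10.3 + j0.1258) / (73.6 + j161.6) = 0.02468 - j0.05249 A.
Step 6 — Convert to polar: |I| = 0.058 A, ∠I = -64.8°.

I = 0.058∠-64.8° A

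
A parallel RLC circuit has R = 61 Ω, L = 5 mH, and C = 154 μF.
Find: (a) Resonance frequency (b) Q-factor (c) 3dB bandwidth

Step 1 — Resonance: ω₀ = 1/√(LC) = 1/√(0.005·0.000154) = 1140 rad/s.
Step 2 — f₀ = ω₀/(2π) = 181.4 Hz.
Step 3 — Parallel Q: Q = R/(ω₀L) = 61/(1140·0.005) = 10.71.
Step 4 — Bandwidth: Δω = ω₀/Q = 106.5 rad/s; BW = Δω/(2π) = 16.94 Hz.

(a) f₀ = 181.4 Hz  (b) Q = 10.71  (c) BW = 16.94 Hz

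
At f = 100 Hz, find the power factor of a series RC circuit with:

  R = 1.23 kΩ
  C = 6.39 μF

Step 1 — Angular frequency: ω = 2π·f = 2π·100 = 628.3 rad/s.
Step 2 — Component impedances:
  R: Z = R = 1230 Ω
  C: Z = 1/(jωC) = -j/(ω·C) = 0 - j249.1 Ω
Step 3 — Series combination: Z_total = R + C = 1230 - j249.1 Ω = 1255∠-11.4° Ω.
Step 4 — Power factor: PF = cos(φ) = Re(Z)/|Z| = 1230/1255 = 0.9801.
Step 5 — Type: Im(Z) = -249.1 ⇒ leading (phase φ = -11.4°).

PF = 0.9801 (leading, φ = -11.4°)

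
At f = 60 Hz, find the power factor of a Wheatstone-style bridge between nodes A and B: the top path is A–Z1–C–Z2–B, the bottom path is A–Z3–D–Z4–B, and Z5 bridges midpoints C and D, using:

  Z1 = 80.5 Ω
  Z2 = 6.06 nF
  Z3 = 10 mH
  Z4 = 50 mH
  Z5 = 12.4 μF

Step 1 — Angular frequency: ω = 2π·f = 2π·60 = 377 rad/s.
Step 2 — Component impedances:
  Z1: Z = R = 80.5 Ω
  Z2: Z = 1/(jωC) = -j/(ω·C) = 0 - j4.377e+05 Ω
  Z3: Z = jωL = j·377·0.01 = 0 + j3.77 Ω
  Z4: Z = jωL = j·377·0.05 = 0 + j18.85 Ω
  Z5: Z = 1/(jωC) = -j/(ω·C) = 0 - j213.9 Ω
Step 3 — Bridge requires nodal analysis (the Z5 bridge couples midpoints C and D, so the two paths cannot be reduced to a simple series/parallel combination). Setting node B to ground and injecting 1 A at node A, the 3-node admittance system at A, C, D solves to V_A = Z_AB = 0.02272 + j22.68 Ω = 22.68∠89.9° Ω.
Step 4 — Power factor: PF = cos(φ) = Re(Z)/|Z| = 0.02272/22.68 = 0.001002.
Step 5 — Type: Im(Z) = 22.68 ⇒ lagging (phase φ = 89.9°).

PF = 0.001002 (lagging, φ = 89.9°)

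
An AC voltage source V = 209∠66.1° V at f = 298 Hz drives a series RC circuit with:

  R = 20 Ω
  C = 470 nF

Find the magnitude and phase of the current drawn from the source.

Step 1 — Angular frequency: ω = 2π·f = 2π·298 = 1872 rad/s.
Step 2 — Component impedances:
  R: Z = R = 20 Ω
  C: Z = 1/(jωC) = -j/(ω·C) = 0 - j1136 Ω
Step 3 — Series combination: Z_total = R + C = 20 - j1136 Ω = 1137∠-89.0° Ω.
Step 4 — Source phasor: V = 209∠66.1° V = 84.67 + j191.1 V.
Step 5 — Ohm's law: I = V / Z_total = (84.67 + j191.1) / (20 - j1136) = -0.1668 + j0.07745 A.
Step 6 — Convert to polar: |I| = 0.1839 A, ∠I = 155.1°.

I = 0.1839∠155.1° A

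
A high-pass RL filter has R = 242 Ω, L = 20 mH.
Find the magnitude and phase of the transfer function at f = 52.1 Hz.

Step 1 — Angular frequency: ω = 2π·52.1 = 327.4 rad/s.
Step 2 — Transfer function: H(jω) = jωL/(R + jωL).
Step 3 — Numerator jωL = j·6.547; denominator R + jωL = 242 + j6.547.
Step 4 — H = 0.0007314 + j0.02703.
Step 5 — Magnitude: |H| = 0.02704 (-31.4 dB); phase: φ = 88.5°.

|H| = 0.02704 (-31.4 dB), φ = 88.5°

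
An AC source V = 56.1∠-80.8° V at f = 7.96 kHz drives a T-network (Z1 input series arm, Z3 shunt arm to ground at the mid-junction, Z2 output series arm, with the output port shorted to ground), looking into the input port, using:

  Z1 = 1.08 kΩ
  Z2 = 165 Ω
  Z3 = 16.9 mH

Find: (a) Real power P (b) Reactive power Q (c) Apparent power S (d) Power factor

Step 1 — Angular frequency: ω = 2π·f = 2π·7960 = 5.001e+04 rad/s.
Step 2 — Component impedances:
  Z1: Z = R = 1080 Ω
  Z2: Z = R = 165 Ω
  Z3: Z = jωL = j·5.001e+04·0.0169 = 0 + j845.2 Ω
Step 3 — With the output port shorted to ground, the output series arm Z2 runs from the junction to ground; the shunt arm Z3 also runs from the junction to ground. They appear in parallel: Z3 || Z2 = 158.9 + j31.03 Ω.
Step 4 — Series with input arm Z1: Z_in = Z1 + (Z3 || Z2) = 1239 + j31.03 Ω = 1239∠1.4° Ω.
Step 5 — Source phasor: V = 56.1∠-80.8° V = 8.969 - j55.38 V.
Step 6 — Current: I = V / Z = 0.006116 - j0.04485 A = 0.04527∠-82.2° A.
Step 7 — Complex power: S = V·I* = 2.539 + j0.06358 VA.
Step 8 — Real power: P = Re(S) = 2.539 W.
Step 9 — Reactive power: Q = Im(S) = 0.06358 VAR.
Step 10 — Apparent power: |S| = 2.539 VA.
Step 11 — Power factor: PF = P/|S| = 0.9997 (lagging).

(a) P = 2.539 W  (b) Q = 0.06358 VAR  (c) S = 2.539 VA  (d) PF = 0.9997 (lagging)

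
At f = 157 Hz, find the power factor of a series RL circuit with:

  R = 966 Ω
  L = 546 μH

Step 1 — Angular frequency: ω = 2π·f = 2π·157 = 986.5 rad/s.
Step 2 — Component impedances:
  R: Z = R = 966 Ω
  L: Z = jωL = j·986.5·0.000546 = 0 + j0.5386 Ω
Step 3 — Series combination: Z_total = R + L = 966 + j0.5386 Ω = 966∠0.0° Ω.
Step 4 — Power factor: PF = cos(φ) = Re(Z)/|Z| = 966/966 = 1.
Step 5 — Type: Im(Z) = 0.5386 ⇒ lagging (phase φ = 0.0°).

PF = 1 (lagging, φ = 0.0°)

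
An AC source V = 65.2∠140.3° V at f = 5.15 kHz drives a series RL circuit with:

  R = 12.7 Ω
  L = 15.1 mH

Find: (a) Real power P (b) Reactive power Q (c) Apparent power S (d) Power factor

Step 1 — Angular frequency: ω = 2π·f = 2π·5150 = 3.236e+04 rad/s.
Step 2 — Component impedances:
  R: Z = R = 12.7 Ω
  L: Z = jωL = j·3.236e+04·0.0151 = 0 + j488.6 Ω
Step 3 — Series combination: Z_total = R + L = 12.7 + j488.6 Ω = 488.8∠88.5° Ω.
Step 4 — Source phasor: V = 65.2∠140.3° V = -50.16 + j41.65 V.
Step 5 — Current: I = V / Z = 0.08251 + j0.1048 A = 0.1334∠51.8° A.
Step 6 — Complex power: S = V·I* = 0.226 + j8.694 VA.
Step 7 — Real power: P = Re(S) = 0.226 W.
Step 8 — Reactive power: Q = Im(S) = 8.694 VAR.
Step 9 — Apparent power: |S| = 8.697 VA.
Step 10 — Power factor: PF = P/|S| = 0.02598 (lagging).

(a) P = 0.226 W  (b) Q = 8.694 VAR  (c) S = 8.697 VA  (d) PF = 0.02598 (lagging)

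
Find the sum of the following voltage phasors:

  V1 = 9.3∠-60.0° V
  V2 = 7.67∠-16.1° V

Step 1 — Convert each phasor to rectangular form:
  V1 = 9.3·(cos(-60.0°) + j·sin(-60.0°)) = 4.65 - j8.054 V
  V2 = 7.67·(cos(-16.1°) + j·sin(-16.1°)) = 7.369 - j2.127 V
Step 2 — Sum components: V_total = 12.02 - j10.18 V.
Step 3 — Convert to polar: |V_total| = 15.75 V, ∠V_total = -40.3°.

V_total = 15.75∠-40.3° V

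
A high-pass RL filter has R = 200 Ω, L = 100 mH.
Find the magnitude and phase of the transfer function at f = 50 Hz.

Step 1 — Angular frequency: ω = 2π·50 = 314.2 rad/s.
Step 2 — Transfer function: H(jω) = jωL/(R + jωL).
Step 3 — Numerator jωL = j·31.42; denominator R + jωL = 200 + j31.42.
Step 4 — H = 0.02408 + j0.1533.
Step 5 — Magnitude: |H| = 0.1552 (-16.2 dB); phase: φ = 81.1°.

|H| = 0.1552 (-16.2 dB), φ = 81.1°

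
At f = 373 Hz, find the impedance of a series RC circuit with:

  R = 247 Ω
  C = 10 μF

Step 1 — Angular frequency: ω = 2π·f = 2π·373 = 2344 rad/s.
Step 2 — Component impedances:
  R: Z = R = 247 Ω
  C: Z = 1/(jωC) = -j/(ω·C) = 0 - j42.67 Ω
Step 3 — Series combination: Z_total = R + C = 247 - j42.67 Ω = 250.7∠-9.8° Ω.

Z = 247 - j42.67 Ω = 250.7∠-9.8° Ω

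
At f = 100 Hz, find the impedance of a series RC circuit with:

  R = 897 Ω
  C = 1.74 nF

Step 1 — Angular frequency: ω = 2π·f = 2π·100 = 628.3 rad/s.
Step 2 — Component impedances:
  R: Z = R = 897 Ω
  C: Z = 1/(jωC) = -j/(ω·C) = 0 - j9.147e+05 Ω
Step 3 — Series combination: Z_total = R + C = 897 - j9.147e+05 Ω = 9.147e+05∠-89.9° Ω.

Z = 897 - j9.147e+05 Ω = 9.147e+05∠-89.9° Ω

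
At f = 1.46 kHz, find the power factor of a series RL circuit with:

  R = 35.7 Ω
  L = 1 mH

Step 1 — Angular frequency: ω = 2π·f = 2π·1460 = 9173 rad/s.
Step 2 — Component impedances:
  R: Z = R = 35.7 Ω
  L: Z = jωL = j·9173·0.001 = 0 + j9.173 Ω
Step 3 — Series combination: Z_total = R + L = 35.7 + j9.173 Ω = 36.86∠14.4° Ω.
Step 4 — Power factor: PF = cos(φ) = Re(Z)/|Z| = 35.7/36.86 = 0.9685.
Step 5 — Type: Im(Z) = 9.173 ⇒ lagging (phase φ = 14.4°).

PF = 0.9685 (lagging, φ = 14.4°)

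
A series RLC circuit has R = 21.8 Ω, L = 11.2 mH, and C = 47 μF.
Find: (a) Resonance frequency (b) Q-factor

Step 1 — Resonance condition Im(Z)=0 gives ω₀ = 1/√(LC).
Step 2 — ω₀ = 1/√(0.0112·4.7e-05) = 1378 rad/s.
Step 3 — f₀ = ω₀/(2π) = 219.4 Hz.
Step 4 — Series Q: Q = ω₀L/R = 1378·0.0112/21.8 = 0.7081.

(a) f₀ = 219.4 Hz  (b) Q = 0.7081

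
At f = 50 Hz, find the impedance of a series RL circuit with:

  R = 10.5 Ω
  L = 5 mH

Step 1 — Angular frequency: ω = 2π·f = 2π·50 = 314.2 rad/s.
Step 2 — Component impedances:
  R: Z = R = 10.5 Ω
  L: Z = jωL = j·314.2·0.005 = 0 + j1.571 Ω
Step 3 — Series combination: Z_total = R + L = 10.5 + j1.571 Ω = 10.62∠8.5° Ω.

Z = 10.5 + j1.571 Ω = 10.62∠8.5° Ω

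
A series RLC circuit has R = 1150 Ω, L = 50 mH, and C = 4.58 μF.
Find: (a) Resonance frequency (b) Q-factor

Step 1 — Resonance condition Im(Z)=0 gives ω₀ = 1/√(LC).
Step 2 — ω₀ = 1/√(0.05·4.58e-06) = 2090 rad/s.
Step 3 — f₀ = ω₀/(2π) = 332.6 Hz.
Step 4 — Series Q: Q = ω₀L/R = 2090·0.05/1150 = 0.09086.

(a) f₀ = 332.6 Hz  (b) Q = 0.09086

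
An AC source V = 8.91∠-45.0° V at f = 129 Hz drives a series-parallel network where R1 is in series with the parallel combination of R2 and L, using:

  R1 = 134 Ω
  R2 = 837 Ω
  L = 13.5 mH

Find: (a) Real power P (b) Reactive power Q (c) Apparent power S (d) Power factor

Step 1 — Angular frequency: ω = 2π·f = 2π·129 = 810.5 rad/s.
Step 2 — Component impedances:
  R1: Z = R = 134 Ω
  R2: Z = R = 837 Ω
  L: Z = jωL = j·810.5·0.0135 = 0 + j10.94 Ω
Step 3 — Parallel branch: R2 || L = 1/(1/R2 + 1/L) = 0.143 + j10.94 Ω.
Step 4 — Series with R1: Z_total = R1 + (R2 || L) = 134.1 + j10.94 Ω = 134.6∠4.7° Ω.
Step 5 — Source phasor: V = 8.91∠-45.0° V = 6.3 - j6.3 V.
Step 6 — Current: I = V / Z = 0.04285 - j0.05046 A = 0.0662∠-49.7° A.
Step 7 — Complex power: S = V·I* = 0.5879 + j0.04795 VA.
Step 8 — Real power: P = Re(S) = 0.5879 W.
Step 9 — Reactive power: Q = Im(S) = 0.04795 VAR.
Step 10 — Apparent power: |S| = 0.5899 VA.
Step 11 — Power factor: PF = P/|S| = 0.9967 (lagging).

(a) P = 0.5879 W  (b) Q = 0.04795 VAR  (c) S = 0.5899 VA  (d) PF = 0.9967 (lagging)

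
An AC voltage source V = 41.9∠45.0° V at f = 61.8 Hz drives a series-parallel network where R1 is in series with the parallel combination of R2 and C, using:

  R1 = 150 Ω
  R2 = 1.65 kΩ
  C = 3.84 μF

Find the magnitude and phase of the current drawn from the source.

Step 1 — Angular frequency: ω = 2π·f = 2π·61.8 = 388.3 rad/s.
Step 2 — Component impedances:
  R1: Z = R = 150 Ω
  R2: Z = R = 1650 Ω
  C: Z = 1/(jωC) = -j/(ω·C) = 0 - j670.7 Ω
Step 3 — Parallel branch: R2 || C = 1/(1/R2 + 1/C) = 233.9 - j575.6 Ω.
Step 4 — Series with R1: Z_total = R1 + (R2 || C) = 383.9 - j575.6 Ω = 691.9∠-56.3° Ω.
Step 5 — Source phasor: V = 41.9∠45.0° V = 29.63 + j29.63 V.
Step 6 — Ohm's law: I = V / Z_total = (29.63 + j29.63) / (383.9 - j575.6) = -0.01186 + j0.05939 A.
Step 7 — Convert to polar: |I| = 0.06056 A, ∠I = 101.3°.

I = 0.06056∠101.3° A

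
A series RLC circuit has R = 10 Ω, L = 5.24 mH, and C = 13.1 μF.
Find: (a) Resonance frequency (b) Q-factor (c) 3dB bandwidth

Step 1 — Resonance: ω₀ = 1/√(LC) = 1/√(0.00524·1.31e-05) = 3817 rad/s.
Step 2 — f₀ = ω₀/(2π) = 607.5 Hz.
Step 3 — Series Q: Q = ω₀L/R = 3817·0.00524/10 = 2.
Step 4 — Bandwidth: Δω = ω₀/Q = 1908 rad/s; BW = Δω/(2π) = 303.7 Hz.

(a) f₀ = 607.5 Hz  (b) Q = 2  (c) BW = 303.7 Hz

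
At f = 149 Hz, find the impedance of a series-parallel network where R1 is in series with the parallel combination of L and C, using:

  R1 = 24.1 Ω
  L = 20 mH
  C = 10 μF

Step 1 — Angular frequency: ω = 2π·f = 2π·149 = 936.2 rad/s.
Step 2 — Component impedances:
  R1: Z = R = 24.1 Ω
  L: Z = jωL = j·936.2·0.02 = 0 + j18.72 Ω
  C: Z = 1/(jωC) = -j/(ω·C) = 0 - j106.8 Ω
Step 3 — Parallel branch: L || C = 1/(1/L + 1/C) = 0 + j22.7 Ω.
Step 4 — Series with R1: Z_total = R1 + (L || C) = 24.1 + j22.7 Ω = 33.11∠43.3° Ω.

Z = 24.1 + j22.7 Ω = 33.11∠43.3° Ω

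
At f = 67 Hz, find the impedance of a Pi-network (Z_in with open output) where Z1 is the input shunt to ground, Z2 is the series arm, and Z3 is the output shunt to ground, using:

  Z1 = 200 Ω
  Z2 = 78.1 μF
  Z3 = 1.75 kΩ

Step 1 — Angular frequency: ω = 2π·f = 2π·67 = 421 rad/s.
Step 2 — Component impedances:
  Z1: Z = R = 200 Ω
  Z2: Z = 1/(jωC) = -j/(ω·C) = 0 - j30.42 Ω
  Z3: Z = R = 1750 Ω
Step 3 — With open output, the series arm Z2 and the output shunt Z3 appear in series to ground: Z2 + Z3 = 1750 - j30.42 Ω.
Step 4 — Parallel with input shunt Z1: Z_in = Z1 || (Z2 + Z3) = 179.5 - j0.3199 Ω = 179.5∠-0.1° Ω.

Z = 179.5 - j0.3199 Ω = 179.5∠-0.1° Ω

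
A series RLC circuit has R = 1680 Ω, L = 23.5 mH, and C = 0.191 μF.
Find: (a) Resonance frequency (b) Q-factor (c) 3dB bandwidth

Step 1 — Resonance: ω₀ = 1/√(LC) = 1/√(0.0235·1.91e-07) = 1.493e+04 rad/s.
Step 2 — f₀ = ω₀/(2π) = 2376 Hz.
Step 3 — Series Q: Q = ω₀L/R = 1.493e+04·0.0235/1680 = 0.2088.
Step 4 — Bandwidth: Δω = ω₀/Q = 7.149e+04 rad/s; BW = Δω/(2π) = 1.138e+04 Hz.

(a) f₀ = 2376 Hz  (b) Q = 0.2088  (c) BW = 1.138e+04 Hz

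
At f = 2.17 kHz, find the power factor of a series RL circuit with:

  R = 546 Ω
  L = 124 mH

Step 1 — Angular frequency: ω = 2π·f = 2π·2170 = 1.363e+04 rad/s.
Step 2 — Component impedances:
  R: Z = R = 546 Ω
  L: Z = jωL = j·1.363e+04·0.124 = 0 + j1691 Ω
Step 3 — Series combination: Z_total = R + L = 546 + j1691 Ω = 1777∠72.1° Ω.
Step 4 — Power factor: PF = cos(φ) = Re(Z)/|Z| = 546/1777 = 0.3073.
Step 5 — Type: Im(Z) = 1691 ⇒ lagging (phase φ = 72.1°).

PF = 0.3073 (lagging, φ = 72.1°)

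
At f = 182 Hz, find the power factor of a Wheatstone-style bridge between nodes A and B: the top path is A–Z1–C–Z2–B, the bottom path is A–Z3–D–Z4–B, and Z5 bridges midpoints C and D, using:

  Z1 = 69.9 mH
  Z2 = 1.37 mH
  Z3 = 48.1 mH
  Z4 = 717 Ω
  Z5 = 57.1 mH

Step 1 — Angular frequency: ω = 2π·f = 2π·182 = 1144 rad/s.
Step 2 — Component impedances:
  Z1: Z = jωL = j·1144·0.0699 = 0 + j79.93 Ω
  Z2: Z = jωL = j·1144·0.00137 = 0 + j1.567 Ω
  Z3: Z = jωL = j·1144·0.0481 = 0 + j55 Ω
  Z4: Z = R = 717 Ω
  Z5: Z = jωL = j·1144·0.0571 = 0 + j65.3 Ω
Step 3 — Bridge requires nodal analysis (the Z5 bridge couples midpoints C and D, so the two paths cannot be reduced to a simple series/parallel combination). Setting node B to ground and injecting 1 A at node A, the 3-node admittance system at A, C, D solves to V_A = Z_AB = 1.061 + j49.52 Ω = 49.53∠88.8° Ω.
Step 4 — Power factor: PF = cos(φ) = Re(Z)/|Z| = 1.0607/49.535 = 0.02141.
Step 5 — Type: Im(Z) = 49.52 ⇒ lagging (phase φ = 88.8°).

PF = 0.02141 (lagging, φ = 88.8°)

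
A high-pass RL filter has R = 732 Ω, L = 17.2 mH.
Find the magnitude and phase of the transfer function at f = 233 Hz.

Step 1 — Angular frequency: ω = 2π·233 = 1464 rad/s.
Step 2 — Transfer function: H(jω) = jωL/(R + jωL).
Step 3 — Numerator jωL = j·25.18; denominator R + jωL = 732 + j25.18.
Step 4 — H = 0.001182 + j0.03436.
Step 5 — Magnitude: |H| = 0.03438 (-29.3 dB); phase: φ = 88.0°.

|H| = 0.03438 (-29.3 dB), φ = 88.0°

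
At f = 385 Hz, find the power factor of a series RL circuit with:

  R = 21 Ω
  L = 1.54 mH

Step 1 — Angular frequency: ω = 2π·f = 2π·385 = 2419 rad/s.
Step 2 — Component impedances:
  R: Z = R = 21 Ω
  L: Z = jωL = j·2419·0.00154 = 0 + j3.725 Ω
Step 3 — Series combination: Z_total = R + L = 21 + j3.725 Ω = 21.33∠10.1° Ω.
Step 4 — Power factor: PF = cos(φ) = Re(Z)/|Z| = 21/21.328 = 0.9846.
Step 5 — Type: Im(Z) = 3.725 ⇒ lagging (phase φ = 10.1°).

PF = 0.9846 (lagging, φ = 10.1°)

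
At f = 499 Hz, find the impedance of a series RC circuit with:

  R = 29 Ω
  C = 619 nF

Step 1 — Angular frequency: ω = 2π·f = 2π·499 = 3135 rad/s.
Step 2 — Component impedances:
  R: Z = R = 29 Ω
  C: Z = 1/(jωC) = -j/(ω·C) = 0 - j515.3 Ω
Step 3 — Series combination: Z_total = R + C = 29 - j515.3 Ω = 516.1∠-86.8° Ω.

Z = 29 - j515.3 Ω = 516.1∠-86.8° Ω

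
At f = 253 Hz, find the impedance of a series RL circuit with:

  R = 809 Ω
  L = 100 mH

Step 1 — Angular frequency: ω = 2π·f = 2π·253 = 1590 rad/s.
Step 2 — Component impedances:
  R: Z = R = 809 Ω
  L: Z = jωL = j·1590·0.1 = 0 + j159 Ω
Step 3 — Series combination: Z_total = R + L = 809 + j159 Ω = 824.5∠11.1° Ω.

Z = 809 + j159 Ω = 824.5∠11.1° Ω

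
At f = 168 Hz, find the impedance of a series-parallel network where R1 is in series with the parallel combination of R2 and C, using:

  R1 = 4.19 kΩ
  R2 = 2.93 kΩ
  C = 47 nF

Step 1 — Angular frequency: ω = 2π·f = 2π·168 = 1056 rad/s.
Step 2 — Component impedances:
  R1: Z = R = 4190 Ω
  R2: Z = R = 2930 Ω
  C: Z = 1/(jωC) = -j/(ω·C) = 0 - j2.016e+04 Ω
Step 3 — Parallel branch: R2 || C = 1/(1/R2 + 1/C) = 2869 - j417.1 Ω.
Step 4 — Series with R1: Z_total = R1 + (R2 || C) = 7059 - j417.1 Ω = 7072∠-3.4° Ω.

Z = 7059 - j417.1 Ω = 7072∠-3.4° Ω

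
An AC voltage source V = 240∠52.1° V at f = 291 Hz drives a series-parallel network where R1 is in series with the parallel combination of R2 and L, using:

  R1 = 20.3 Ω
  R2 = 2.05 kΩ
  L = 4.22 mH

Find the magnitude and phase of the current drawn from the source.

Step 1 — Angular frequency: ω = 2π·f = 2π·291 = 1828 rad/s.
Step 2 — Component impedances:
  R1: Z = R = 20.3 Ω
  R2: Z = R = 2050 Ω
  L: Z = jωL = j·1828·0.00422 = 0 + j7.716 Ω
Step 3 — Parallel branch: R2 || L = 1/(1/R2 + 1/L) = 0.02904 + j7.716 Ω.
Step 4 — Series with R1: Z_total = R1 + (R2 || L) = 20.33 + j7.716 Ω = 21.74∠20.8° Ω.
Step 5 — Source phasor: V = 240∠52.1° V = 147.4 + j189.4 V.
Step 6 — Ohm's law: I = V / Z_total = (147.4 + j189.4) / (20.33 + j7.716) = 9.429 + j5.737 A.
Step 7 — Convert to polar: |I| = 11.04 A, ∠I = 31.3°.

I = 11.04∠31.3° A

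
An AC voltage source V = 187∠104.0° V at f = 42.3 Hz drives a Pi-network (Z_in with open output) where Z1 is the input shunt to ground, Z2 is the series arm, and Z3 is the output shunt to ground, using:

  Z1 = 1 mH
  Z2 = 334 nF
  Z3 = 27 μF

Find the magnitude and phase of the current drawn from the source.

Step 1 — Angular frequency: ω = 2π·f = 2π·42.3 = 265.8 rad/s.
Step 2 — Component impedances:
  Z1: Z = jωL = j·265.8·0.001 = 0 + j0.2658 Ω
  Z2: Z = 1/(jωC) = -j/(ω·C) = 0 - j1.127e+04 Ω
  Z3: Z = 1/(jωC) = -j/(ω·C) = 0 - j139.4 Ω
Step 3 — With open output, the series arm Z2 and the output shunt Z3 appear in series to ground: Z2 + Z3 = 0 - j1.14e+04 Ω.
Step 4 — Parallel with input shunt Z1: Z_in = Z1 || (Z2 + Z3) = 0 + j0.2658 Ω = 0.2658∠90.0° Ω.
Step 5 — Source phasor: V = 187∠104.0° V = -45.24 + j181.4 V.
Step 6 — Ohm's law: I = V / Z_total = (-45.24 + j181.4) / (0 + j0.2658) = 682.7 + j170.2 A.
Step 7 — Convert to polar: |I| = 703.6 A, ∠I = 14.0°.

I = 703.6∠14.0° A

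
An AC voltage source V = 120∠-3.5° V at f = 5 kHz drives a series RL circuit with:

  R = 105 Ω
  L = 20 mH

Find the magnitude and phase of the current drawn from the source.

Step 1 — Angular frequency: ω = 2π·f = 2π·5000 = 3.142e+04 rad/s.
Step 2 — Component impedances:
  R: Z = R = 105 Ω
  L: Z = jωL = j·3.142e+04·0.02 = 0 + j628.3 Ω
Step 3 — Series combination: Z_total = R + L = 105 + j628.3 Ω = 637∠80.5° Ω.
Step 4 — Source phasor: V = 120∠-3.5° V = 119.8 - j7.326 V.
Step 5 — Ohm's law: I = V / Z_total = (119.8 - j7.326) / (105 + j628.3) = 0.01965 - j0.1873 A.
Step 6 — Convert to polar: |I| = 0.1884 A, ∠I = -84.0°.

I = 0.1884∠-84.0° A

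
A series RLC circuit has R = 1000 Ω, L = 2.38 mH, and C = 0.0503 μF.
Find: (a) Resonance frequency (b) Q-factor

Step 1 — Resonance condition Im(Z)=0 gives ω₀ = 1/√(LC).
Step 2 — ω₀ = 1/√(0.00238·5.03e-08) = 9.14e+04 rad/s.
Step 3 — f₀ = ω₀/(2π) = 1.455e+04 Hz.
Step 4 — Series Q: Q = ω₀L/R = 9.14e+04·0.00238/1000 = 0.2175.

(a) f₀ = 1.455e+04 Hz  (b) Q = 0.2175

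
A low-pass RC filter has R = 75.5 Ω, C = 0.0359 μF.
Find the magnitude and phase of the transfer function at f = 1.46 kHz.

Step 1 — Angular frequency: ω = 2π·1460 = 9173 rad/s.
Step 2 — Transfer function: H(jω) = 1/(1 + jωRC).
Step 3 — Denominator: 1 + jωRC = 1 + j·9173·75.5·3.59e-08 = 1 + j0.02486.
Step 4 — H = 0.9994 - j0.02485.
Step 5 — Magnitude: |H| = 0.9997 (-0.0 dB); phase: φ = -1.4°.

|H| = 0.9997 (-0.0 dB), φ = -1.4°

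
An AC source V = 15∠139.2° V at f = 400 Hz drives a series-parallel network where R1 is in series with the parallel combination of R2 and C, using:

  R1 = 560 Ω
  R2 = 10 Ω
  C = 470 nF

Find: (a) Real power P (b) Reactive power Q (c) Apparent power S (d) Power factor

Step 1 — Angular frequency: ω = 2π·f = 2π·400 = 2513 rad/s.
Step 2 — Component impedances:
  R1: Z = R = 560 Ω
  R2: Z = R = 10 Ω
  C: Z = 1/(jωC) = -j/(ω·C) = 0 - j846.6 Ω
Step 3 — Parallel branch: R2 || C = 1/(1/R2 + 1/C) = 9.999 - j0.1181 Ω.
Step 4 — Series with R1: Z_total = R1 + (R2 || C) = 570 - j0.1181 Ω = 570∠-0.0° Ω.
Step 5 — Source phasor: V = 15∠139.2° V = -11.35 + j9.801 V.
Step 6 — Current: I = V / Z = -0.01992 + j0.01719 A = 0.02632∠139.2° A.
Step 7 — Complex power: S = V·I* = 0.3947 - j8.179e-05 VA.
Step 8 — Real power: P = Re(S) = 0.3947 W.
Step 9 — Reactive power: Q = Im(S) = -8.179e-05 VAR.
Step 10 — Apparent power: |S| = 0.3947 VA.
Step 11 — Power factor: PF = P/|S| = 1 (leading).

(a) P = 0.3947 W  (b) Q = -8.179e-05 VAR  (c) S = 0.3947 VA  (d) PF = 1 (leading)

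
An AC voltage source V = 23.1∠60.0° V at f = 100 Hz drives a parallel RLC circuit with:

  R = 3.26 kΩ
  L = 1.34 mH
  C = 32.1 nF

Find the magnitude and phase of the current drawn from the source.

Step 1 — Angular frequency: ω = 2π·f = 2π·100 = 628.3 rad/s.
Step 2 — Component impedances:
  R: Z = R = 3260 Ω
  L: Z = jωL = j·628.3·0.00134 = 0 + j0.8419 Ω
  C: Z = 1/(jωC) = -j/(ω·C) = 0 - j4.958e+04 Ω
Step 3 — Parallel combination: 1/Z_total = 1/R + 1/L + 1/C; Z_total = 0.0002175 + j0.842 Ω = 0.842∠90.0° Ω.
Step 4 — Source phasor: V = 23.1∠60.0° V = 11.55 + j20.01 V.
Step 5 — Ohm's law: I = V / Z_total = (11.55 + j20.01) / (0.0002175 + j0.842) = 23.76 - j13.71 A.
Step 6 — Convert to polar: |I| = 27.44 A, ∠I = -30.0°.

I = 27.44∠-30.0° A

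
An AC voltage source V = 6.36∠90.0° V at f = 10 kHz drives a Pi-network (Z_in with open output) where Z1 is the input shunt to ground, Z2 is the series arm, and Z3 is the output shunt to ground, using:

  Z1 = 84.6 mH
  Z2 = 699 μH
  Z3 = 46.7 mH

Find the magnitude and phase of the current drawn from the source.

Step 1 — Angular frequency: ω = 2π·f = 2π·1e+04 = 6.283e+04 rad/s.
Step 2 — Component impedances:
  Z1: Z = jωL = j·6.283e+04·0.0846 = 0 + j5316 Ω
  Z2: Z = jωL = j·6.283e+04·0.000699 = 0 + j43.92 Ω
  Z3: Z = jωL = j·6.283e+04·0.0467 = 0 + j2934 Ω
Step 3 — With open output, the series arm Z2 and the output shunt Z3 appear in series to ground: Z2 + Z3 = 0 + j2978 Ω.
Step 4 — Parallel with input shunt Z1: Z_in = Z1 || (Z2 + Z3) = 0 + j1909 Ω = 1909∠90.0° Ω.
Step 5 — Source phasor: V = 6.36∠90.0° V = 0 + j6.36 V.
Step 6 — Ohm's law: I = V / Z_total = (0 + j6.36) / (0 + j1909) = 0.003332 A.
Step 7 — Convert to polar: |I| = 0.003332 A, ∠I = -0.0°.

I = 0.003332∠-0.0° A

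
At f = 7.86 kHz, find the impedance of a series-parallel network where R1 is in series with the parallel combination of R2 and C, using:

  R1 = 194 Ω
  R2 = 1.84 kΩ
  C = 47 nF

Step 1 — Angular frequency: ω = 2π·f = 2π·7860 = 4.939e+04 rad/s.
Step 2 — Component impedances:
  R1: Z = R = 194 Ω
  R2: Z = R = 1840 Ω
  C: Z = 1/(jωC) = -j/(ω·C) = 0 - j430.8 Ω
Step 3 — Parallel branch: R2 || C = 1/(1/R2 + 1/C) = 95.63 - j408.4 Ω.
Step 4 — Series with R1: Z_total = R1 + (R2 || C) = 289.6 - j408.4 Ω = 500.7∠-54.7° Ω.

Z = 289.6 - j408.4 Ω = 500.7∠-54.7° Ω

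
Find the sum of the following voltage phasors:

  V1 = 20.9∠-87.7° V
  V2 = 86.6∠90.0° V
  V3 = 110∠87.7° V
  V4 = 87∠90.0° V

Step 1 — Convert each phasor to rectangular form:
  V1 = 20.9·(cos(-87.7°) + j·sin(-87.7°)) = 0.8388 - j20.88 V
  V2 = 86.6·(cos(90.0°) + j·sin(90.0°)) = 0 + j86.6 V
  V3 = 110·(cos(87.7°) + j·sin(87.7°)) = 4.414 + j109.9 V
  V4 = 87·(cos(90.0°) + j·sin(90.0°)) = 0 + j87 V
Step 2 — Sum components: V_total = 5.253 + j262.6 V.
Step 3 — Convert to polar: |V_total| = 262.7 V, ∠V_total = 88.9°.

V_total = 262.7∠88.9° V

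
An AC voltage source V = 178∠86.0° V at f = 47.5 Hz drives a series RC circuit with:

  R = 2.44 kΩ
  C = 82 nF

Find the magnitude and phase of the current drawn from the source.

Step 1 — Angular frequency: ω = 2π·f = 2π·47.5 = 298.5 rad/s.
Step 2 — Component impedances:
  R: Z = R = 2440 Ω
  C: Z = 1/(jωC) = -j/(ω·C) = 0 - j4.086e+04 Ω
Step 3 — Series combination: Z_total = R + C = 2440 - j4.086e+04 Ω = 4.093e+04∠-86.6° Ω.
Step 4 — Source phasor: V = 178∠86.0° V = 12.42 + j177.6 V.
Step 5 — Ohm's law: I = V / Z_total = (12.42 + j177.6) / (2440 - j4.086e+04) = -0.004312 + j0.0005614 A.
Step 6 — Convert to polar: |I| = 0.004348 A, ∠I = 172.6°.

I = 0.004348∠172.6° A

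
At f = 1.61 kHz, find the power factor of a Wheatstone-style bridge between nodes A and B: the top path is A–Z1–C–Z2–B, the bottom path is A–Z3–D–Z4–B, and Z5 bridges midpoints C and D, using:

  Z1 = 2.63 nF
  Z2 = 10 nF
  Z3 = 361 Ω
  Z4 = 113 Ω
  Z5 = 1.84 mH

Step 1 — Angular frequency: ω = 2π·f = 2π·1610 = 1.012e+04 rad/s.
Step 2 — Component impedances:
  Z1: Z = 1/(jωC) = -j/(ω·C) = 0 - j3.759e+04 Ω
  Z2: Z = 1/(jωC) = -j/(ω·C) = 0 - j9885 Ω
  Z3: Z = R = 361 Ω
  Z4: Z = R = 113 Ω
  Z5: Z = jωL = j·1.012e+04·0.00184 = 0 + j18.61 Ω
Step 3 — Bridge requires nodal analysis (the Z5 bridge couples midpoints C and D, so the two paths cannot be reduced to a simple series/parallel combination). Setting node B to ground and injecting 1 A at node A, the 3-node admittance system at A, C, D solves to V_A = Z_AB = 474 - j4.758 Ω = 474∠-0.6° Ω.
Step 4 — Power factor: PF = cos(φ) = Re(Z)/|Z| = 473.95/473.98 = 0.9999.
Step 5 — Type: Im(Z) = -4.758 ⇒ leading (phase φ = -0.6°).

PF = 0.9999 (leading, φ = -0.6°)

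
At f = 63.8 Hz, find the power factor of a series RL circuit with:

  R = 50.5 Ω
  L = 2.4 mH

Step 1 — Angular frequency: ω = 2π·f = 2π·63.8 = 400.9 rad/s.
Step 2 — Component impedances:
  R: Z = R = 50.5 Ω
  L: Z = jωL = j·400.9·0.0024 = 0 + j0.9621 Ω
Step 3 — Series combination: Z_total = R + L = 50.5 + j0.9621 Ω = 50.51∠1.1° Ω.
Step 4 — Power factor: PF = cos(φ) = Re(Z)/|Z| = 50.5/50.51 = 0.9998.
Step 5 — Type: Im(Z) = 0.9621 ⇒ lagging (phase φ = 1.1°).

PF = 0.9998 (lagging, φ = 1.1°)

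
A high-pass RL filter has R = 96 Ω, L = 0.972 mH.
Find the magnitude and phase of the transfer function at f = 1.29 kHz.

Step 1 — Angular frequency: ω = 2π·1290 = 8105 rad/s.
Step 2 — Transfer function: H(jω) = jωL/(R + jωL).
Step 3 — Numerator jωL = j·7.878; denominator R + jωL = 96 + j7.878.
Step 4 — H = 0.00669 + j0.08152.
Step 5 — Magnitude: |H| = 0.08179 (-21.7 dB); phase: φ = 85.3°.

|H| = 0.08179 (-21.7 dB), φ = 85.3°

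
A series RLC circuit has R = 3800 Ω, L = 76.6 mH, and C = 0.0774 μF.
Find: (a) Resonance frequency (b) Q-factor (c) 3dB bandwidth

Step 1 — Resonance: ω₀ = 1/√(LC) = 1/√(0.0766·7.74e-08) = 1.299e+04 rad/s.
Step 2 — f₀ = ω₀/(2π) = 2067 Hz.
Step 3 — Series Q: Q = ω₀L/R = 1.299e+04·0.0766/3800 = 0.2618.
Step 4 — Bandwidth: Δω = ω₀/Q = 4.961e+04 rad/s; BW = Δω/(2π) = 7895 Hz.

(a) f₀ = 2067 Hz  (b) Q = 0.2618  (c) BW = 7895 Hz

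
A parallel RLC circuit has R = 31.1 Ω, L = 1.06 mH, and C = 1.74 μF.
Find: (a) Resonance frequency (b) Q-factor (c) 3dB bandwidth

Step 1 — Resonance: ω₀ = 1/√(LC) = 1/√(0.00106·1.74e-06) = 2.328e+04 rad/s.
Step 2 — f₀ = ω₀/(2π) = 3706 Hz.
Step 3 — Parallel Q: Q = R/(ω₀L) = 31.1/(2.328e+04·0.00106) = 1.26.
Step 4 — Bandwidth: Δω = ω₀/Q = 1.848e+04 rad/s; BW = Δω/(2π) = 2941 Hz.

(a) f₀ = 3706 Hz  (b) Q = 1.26  (c) BW = 2941 Hz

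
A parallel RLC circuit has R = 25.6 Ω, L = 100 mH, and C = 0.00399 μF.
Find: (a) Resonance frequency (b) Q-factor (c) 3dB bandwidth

Step 1 — Resonance: ω₀ = 1/√(LC) = 1/√(0.1·3.99e-09) = 5.006e+04 rad/s.
Step 2 — f₀ = ω₀/(2π) = 7968 Hz.
Step 3 — Parallel Q: Q = R/(ω₀L) = 25.6/(5.006e+04·0.1) = 0.005114.
Step 4 — Bandwidth: Δω = ω₀/Q = 9.79e+06 rad/s; BW = Δω/(2π) = 1.558e+06 Hz.

(a) f₀ = 7968 Hz  (b) Q = 0.005114  (c) BW = 1.558e+06 Hz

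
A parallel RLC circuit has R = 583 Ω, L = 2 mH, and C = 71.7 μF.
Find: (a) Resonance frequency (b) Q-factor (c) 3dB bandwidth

Step 1 — Resonance: ω₀ = 1/√(LC) = 1/√(0.002·7.17e-05) = 2641 rad/s.
Step 2 — f₀ = ω₀/(2π) = 420.3 Hz.
Step 3 — Parallel Q: Q = R/(ω₀L) = 583/(2641·0.002) = 110.4.
Step 4 — Bandwidth: Δω = ω₀/Q = 23.92 rad/s; BW = Δω/(2π) = 3.807 Hz.

(a) f₀ = 420.3 Hz  (b) Q = 110.4  (c) BW = 3.807 Hz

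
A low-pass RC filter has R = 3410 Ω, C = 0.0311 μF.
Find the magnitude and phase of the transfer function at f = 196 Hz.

Step 1 — Angular frequency: ω = 2π·196 = 1232 rad/s.
Step 2 — Transfer function: H(jω) = 1/(1 + jωRC).
Step 3 — Denominator: 1 + jωRC = 1 + j·1232·3410·3.11e-08 = 1 + j0.1306.
Step 4 — H = 0.9832 - j0.1284.
Step 5 — Magnitude: |H| = 0.9916 (-0.1 dB); phase: φ = -7.4°.

|H| = 0.9916 (-0.1 dB), φ = -7.4°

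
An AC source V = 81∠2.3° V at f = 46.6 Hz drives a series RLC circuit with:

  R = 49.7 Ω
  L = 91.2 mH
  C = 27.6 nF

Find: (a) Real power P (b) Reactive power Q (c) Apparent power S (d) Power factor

Step 1 — Angular frequency: ω = 2π·f = 2π·46.6 = 292.8 rad/s.
Step 2 — Component impedances:
  R: Z = R = 49.7 Ω
  L: Z = jωL = j·292.8·0.0912 = 0 + j26.7 Ω
  C: Z = 1/(jωC) = -j/(ω·C) = 0 - j1.237e+05 Ω
Step 3 — Series combination: Z_total = R + L + C = 49.7 - j1.237e+05 Ω = 1.237e+05∠-90.0° Ω.
Step 4 — Source phasor: V = 81∠2.3° V = 80.93 + j3.251 V.
Step 5 — Current: I = V / Z = -2.601e-05 + j0.0006542 A = 0.0006547∠92.3° A.
Step 6 — Complex power: S = V·I* = 2.13e-05 - j0.05303 VA.
Step 7 — Real power: P = Re(S) = 2.13e-05 W.
Step 8 — Reactive power: Q = Im(S) = -0.05303 VAR.
Step 9 — Apparent power: |S| = 0.05303 VA.
Step 10 — Power factor: PF = P/|S| = 0.0004017 (leading).

(a) P = 2.13e-05 W  (b) Q = -0.05303 VAR  (c) S = 0.05303 VA  (d) PF = 0.0004017 (leading)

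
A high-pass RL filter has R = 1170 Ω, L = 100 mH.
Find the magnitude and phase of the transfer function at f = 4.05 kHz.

Step 1 — Angular frequency: ω = 2π·4050 = 2.545e+04 rad/s.
Step 2 — Transfer function: H(jω) = jωL/(R + jωL).
Step 3 — Numerator jωL = j·2545; denominator R + jωL = 1170 + j2545.
Step 4 — H = 0.8255 + j0.3795.
Step 5 — Magnitude: |H| = 0.9086 (-0.8 dB); phase: φ = 24.7°.

|H| = 0.9086 (-0.8 dB), φ = 24.7°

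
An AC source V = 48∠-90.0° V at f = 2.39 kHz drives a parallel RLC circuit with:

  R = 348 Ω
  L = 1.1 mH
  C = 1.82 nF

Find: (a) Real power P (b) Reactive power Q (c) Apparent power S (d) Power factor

Step 1 — Angular frequency: ω = 2π·f = 2π·2390 = 1.502e+04 rad/s.
Step 2 — Component impedances:
  R: Z = R = 348 Ω
  L: Z = jωL = j·1.502e+04·0.0011 = 0 + j16.52 Ω
  C: Z = 1/(jωC) = -j/(ω·C) = 0 - j3.659e+04 Ω
Step 3 — Parallel combination: 1/Z_total = 1/R + 1/L + 1/C; Z_total = 0.783 + j16.49 Ω = 16.51∠87.3° Ω.
Step 4 — Source phasor: V = 48∠-90.0° V = 0 - j48 V.
Step 5 — Current: I = V / Z = -2.905 - j0.1379 A = 2.908∠-177.3° A.
Step 6 — Complex power: S = V·I* = 6.621 + j139.4 VA.
Step 7 — Real power: P = Re(S) = 6.621 W.
Step 8 — Reactive power: Q = Im(S) = 139.4 VAR.
Step 9 — Apparent power: |S| = 139.6 VA.
Step 10 — Power factor: PF = P/|S| = 0.04743 (lagging).

(a) P = 6.621 W  (b) Q = 139.4 VAR  (c) S = 139.6 VA  (d) PF = 0.04743 (lagging)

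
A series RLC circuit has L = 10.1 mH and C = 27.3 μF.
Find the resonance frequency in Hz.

Step 1 — Resonance condition Im(Z)=0 gives ω₀ = 1/√(LC).
Step 2 — ω₀ = 1/√(0.0101·2.73e-05) = 1904 rad/s.
Step 3 — f₀ = ω₀/(2π) = 303.1 Hz.

f₀ = 303.1 Hz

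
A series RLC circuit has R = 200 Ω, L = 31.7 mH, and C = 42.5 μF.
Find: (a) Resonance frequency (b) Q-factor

Step 1 — Resonance condition Im(Z)=0 gives ω₀ = 1/√(LC).
Step 2 — ω₀ = 1/√(0.0317·4.25e-05) = 861.5 rad/s.
Step 3 — f₀ = ω₀/(2π) = 137.1 Hz.
Step 4 — Series Q: Q = ω₀L/R = 861.5·0.0317/200 = 0.1366.

(a) f₀ = 137.1 Hz  (b) Q = 0.1366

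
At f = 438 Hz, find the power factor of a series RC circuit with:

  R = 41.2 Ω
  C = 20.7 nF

Step 1 — Angular frequency: ω = 2π·f = 2π·438 = 2752 rad/s.
Step 2 — Component impedances:
  R: Z = R = 41.2 Ω
  C: Z = 1/(jωC) = -j/(ω·C) = 0 - j1.755e+04 Ω
Step 3 — Series combination: Z_total = R + C = 41.2 - j1.755e+04 Ω = 1.755e+04∠-89.9° Ω.
Step 4 — Power factor: PF = cos(φ) = Re(Z)/|Z| = 41.2/17554 = 0.002347.
Step 5 — Type: Im(Z) = -1.755e+04 ⇒ leading (phase φ = -89.9°).

PF = 0.002347 (leading, φ = -89.9°)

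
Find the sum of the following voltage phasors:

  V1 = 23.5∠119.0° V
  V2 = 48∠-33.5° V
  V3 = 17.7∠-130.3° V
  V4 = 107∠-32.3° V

Step 1 — Convert each phasor to rectangular form:
  V1 = 23.5·(cos(119.0°) + j·sin(119.0°)) = -11.39 + j20.55 V
  V2 = 48·(cos(-33.5°) + j·sin(-33.5°)) = 40.03 - j26.49 V
  V3 = 17.7·(cos(-130.3°) + j·sin(-130.3°)) = -11.45 - j13.5 V
  V4 = 107·(cos(-32.3°) + j·sin(-32.3°)) = 90.44 - j57.18 V
Step 2 — Sum components: V_total = 107.6 - j76.61 V.
Step 3 — Convert to polar: |V_total| = 132.1 V, ∠V_total = -35.4°.

V_total = 132.1∠-35.4° V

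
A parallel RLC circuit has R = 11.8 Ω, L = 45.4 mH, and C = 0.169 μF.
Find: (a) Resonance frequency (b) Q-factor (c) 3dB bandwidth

Step 1 — Resonance: ω₀ = 1/√(LC) = 1/√(0.0454·1.69e-07) = 1.142e+04 rad/s.
Step 2 — f₀ = ω₀/(2π) = 1817 Hz.
Step 3 — Parallel Q: Q = R/(ω₀L) = 11.8/(1.142e+04·0.0454) = 0.02277.
Step 4 — Bandwidth: Δω = ω₀/Q = 5.015e+05 rad/s; BW = Δω/(2π) = 7.981e+04 Hz.

(a) f₀ = 1817 Hz  (b) Q = 0.02277  (c) BW = 7.981e+04 Hz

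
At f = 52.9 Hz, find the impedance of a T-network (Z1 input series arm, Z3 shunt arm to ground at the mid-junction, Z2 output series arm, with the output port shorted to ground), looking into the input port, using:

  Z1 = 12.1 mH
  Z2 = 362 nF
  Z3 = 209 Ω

Step 1 — Angular frequency: ω = 2π·f = 2π·52.9 = 332.4 rad/s.
Step 2 — Component impedances:
  Z1: Z = jωL = j·332.4·0.0121 = 0 + j4.022 Ω
  Z2: Z = 1/(jωC) = -j/(ω·C) = 0 - j8311 Ω
  Z3: Z = R = 209 Ω
Step 3 — With the output port shorted to ground, the output series arm Z2 runs from the junction to ground; the shunt arm Z3 also runs from the junction to ground. They appear in parallel: Z3 || Z2 = 208.9 - j5.252 Ω.
Step 4 — Series with input arm Z1: Z_in = Z1 + (Z3 || Z2) = 208.9 - j1.231 Ω = 208.9∠-0.3° Ω.

Z = 208.9 - j1.231 Ω = 208.9∠-0.3° Ω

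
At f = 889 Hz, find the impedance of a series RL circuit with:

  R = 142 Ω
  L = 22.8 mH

Step 1 — Angular frequency: ω = 2π·f = 2π·889 = 5586 rad/s.
Step 2 — Component impedances:
  R: Z = R = 142 Ω
  L: Z = jωL = j·5586·0.0228 = 0 + j127.4 Ω
Step 3 — Series combination: Z_total = R + L = 142 + j127.4 Ω = 190.7∠41.9° Ω.

Z = 142 + j127.4 Ω = 190.7∠41.9° Ω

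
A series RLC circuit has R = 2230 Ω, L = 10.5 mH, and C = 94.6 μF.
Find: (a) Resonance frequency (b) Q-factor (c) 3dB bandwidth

Step 1 — Resonance condition Im(Z)=0 gives ω₀ = 1/√(LC).
Step 2 — ω₀ = 1/√(0.0105·9.46e-05) = 1003 rad/s.
Step 3 — f₀ = ω₀/(2π) = 159.7 Hz.
Step 4 — Series Q: Q = ω₀L/R = 1003·0.0105/2230 = 0.004724.
Step 5 — 3dB bandwidth: Δω = ω₀/Q = 2.124e+05 rad/s; BW = Δω/(2π) = 3.38e+04 Hz.

(a) f₀ = 159.7 Hz  (b) Q = 0.004724  (c) BW = 3.38e+04 Hz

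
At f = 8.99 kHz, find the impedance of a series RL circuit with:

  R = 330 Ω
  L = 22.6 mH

Step 1 — Angular frequency: ω = 2π·f = 2π·8990 = 5.649e+04 rad/s.
Step 2 — Component impedances:
  R: Z = R = 330 Ω
  L: Z = jωL = j·5.649e+04·0.0226 = 0 + j1277 Ω
Step 3 — Series combination: Z_total = R + L = 330 + j1277 Ω = 1319∠75.5° Ω.

Z = 330 + j1277 Ω = 1319∠75.5° Ω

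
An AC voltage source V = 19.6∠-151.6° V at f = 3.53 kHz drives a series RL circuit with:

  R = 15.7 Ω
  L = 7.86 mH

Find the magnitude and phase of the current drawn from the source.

Step 1 — Angular frequency: ω = 2π·f = 2π·3530 = 2.218e+04 rad/s.
Step 2 — Component impedances:
  R: Z = R = 15.7 Ω
  L: Z = jωL = j·2.218e+04·0.00786 = 0 + j174.3 Ω
Step 3 — Series combination: Z_total = R + L = 15.7 + j174.3 Ω = 175∠84.9° Ω.
Step 4 — Source phasor: V = 19.6∠-151.6° V = -17.24 - j9.322 V.
Step 5 — Ohm's law: I = V / Z_total = (-17.24 - j9.322) / (15.7 + j174.3) = -0.06188 + j0.09333 A.
Step 6 — Convert to polar: |I| = 0.112 A, ∠I = 123.5°.

I = 0.112∠123.5° A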